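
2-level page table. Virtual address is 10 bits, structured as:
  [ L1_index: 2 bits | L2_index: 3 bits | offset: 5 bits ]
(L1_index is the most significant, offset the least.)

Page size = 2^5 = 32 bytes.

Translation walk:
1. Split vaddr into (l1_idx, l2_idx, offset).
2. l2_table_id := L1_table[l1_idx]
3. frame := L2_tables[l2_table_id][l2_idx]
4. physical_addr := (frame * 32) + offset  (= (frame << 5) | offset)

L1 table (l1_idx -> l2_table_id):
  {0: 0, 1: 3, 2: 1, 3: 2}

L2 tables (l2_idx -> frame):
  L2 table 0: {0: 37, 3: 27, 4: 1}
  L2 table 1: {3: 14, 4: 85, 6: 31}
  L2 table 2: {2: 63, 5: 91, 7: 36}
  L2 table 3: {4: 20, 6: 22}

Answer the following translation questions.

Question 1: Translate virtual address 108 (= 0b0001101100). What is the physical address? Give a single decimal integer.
Answer: 876

Derivation:
vaddr = 108 = 0b0001101100
Split: l1_idx=0, l2_idx=3, offset=12
L1[0] = 0
L2[0][3] = 27
paddr = 27 * 32 + 12 = 876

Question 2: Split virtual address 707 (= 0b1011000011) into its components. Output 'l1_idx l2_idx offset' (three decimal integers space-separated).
Answer: 2 6 3

Derivation:
vaddr = 707 = 0b1011000011
  top 2 bits -> l1_idx = 2
  next 3 bits -> l2_idx = 6
  bottom 5 bits -> offset = 3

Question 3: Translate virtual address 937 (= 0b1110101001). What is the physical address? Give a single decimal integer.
vaddr = 937 = 0b1110101001
Split: l1_idx=3, l2_idx=5, offset=9
L1[3] = 2
L2[2][5] = 91
paddr = 91 * 32 + 9 = 2921

Answer: 2921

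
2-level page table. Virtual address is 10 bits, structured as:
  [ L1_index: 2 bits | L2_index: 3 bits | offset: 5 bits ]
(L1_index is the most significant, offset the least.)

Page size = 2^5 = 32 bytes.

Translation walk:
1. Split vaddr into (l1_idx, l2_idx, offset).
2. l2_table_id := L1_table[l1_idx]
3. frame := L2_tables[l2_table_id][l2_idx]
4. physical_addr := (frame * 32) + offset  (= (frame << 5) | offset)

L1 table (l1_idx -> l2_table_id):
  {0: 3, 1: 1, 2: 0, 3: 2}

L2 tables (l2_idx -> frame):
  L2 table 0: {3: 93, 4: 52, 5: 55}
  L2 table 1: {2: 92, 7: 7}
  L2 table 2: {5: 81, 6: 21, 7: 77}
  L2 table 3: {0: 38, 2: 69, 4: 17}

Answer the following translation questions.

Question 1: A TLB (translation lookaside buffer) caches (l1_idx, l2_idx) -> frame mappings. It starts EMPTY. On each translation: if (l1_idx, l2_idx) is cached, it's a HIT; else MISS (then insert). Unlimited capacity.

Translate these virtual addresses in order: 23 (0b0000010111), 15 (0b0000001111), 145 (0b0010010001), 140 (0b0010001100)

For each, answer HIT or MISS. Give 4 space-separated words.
vaddr=23: (0,0) not in TLB -> MISS, insert
vaddr=15: (0,0) in TLB -> HIT
vaddr=145: (0,4) not in TLB -> MISS, insert
vaddr=140: (0,4) in TLB -> HIT

Answer: MISS HIT MISS HIT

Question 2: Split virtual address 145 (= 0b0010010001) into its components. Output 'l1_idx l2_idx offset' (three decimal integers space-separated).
vaddr = 145 = 0b0010010001
  top 2 bits -> l1_idx = 0
  next 3 bits -> l2_idx = 4
  bottom 5 bits -> offset = 17

Answer: 0 4 17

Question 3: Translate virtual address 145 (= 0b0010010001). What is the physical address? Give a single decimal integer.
Answer: 561

Derivation:
vaddr = 145 = 0b0010010001
Split: l1_idx=0, l2_idx=4, offset=17
L1[0] = 3
L2[3][4] = 17
paddr = 17 * 32 + 17 = 561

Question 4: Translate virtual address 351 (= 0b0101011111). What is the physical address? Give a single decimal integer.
vaddr = 351 = 0b0101011111
Split: l1_idx=1, l2_idx=2, offset=31
L1[1] = 1
L2[1][2] = 92
paddr = 92 * 32 + 31 = 2975

Answer: 2975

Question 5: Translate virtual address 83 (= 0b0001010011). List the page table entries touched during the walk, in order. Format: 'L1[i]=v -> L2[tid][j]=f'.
vaddr = 83 = 0b0001010011
Split: l1_idx=0, l2_idx=2, offset=19

Answer: L1[0]=3 -> L2[3][2]=69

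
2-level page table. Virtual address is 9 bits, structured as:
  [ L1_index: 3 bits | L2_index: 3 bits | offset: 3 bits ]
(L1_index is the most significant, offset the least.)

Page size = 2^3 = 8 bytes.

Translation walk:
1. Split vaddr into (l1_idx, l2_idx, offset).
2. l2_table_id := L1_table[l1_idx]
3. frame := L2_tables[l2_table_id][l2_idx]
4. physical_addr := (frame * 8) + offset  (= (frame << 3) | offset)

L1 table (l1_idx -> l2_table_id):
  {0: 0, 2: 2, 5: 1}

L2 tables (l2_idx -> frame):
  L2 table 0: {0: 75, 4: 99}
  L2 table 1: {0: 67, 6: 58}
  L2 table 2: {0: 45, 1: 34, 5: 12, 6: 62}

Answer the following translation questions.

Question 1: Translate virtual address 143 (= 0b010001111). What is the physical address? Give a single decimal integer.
Answer: 279

Derivation:
vaddr = 143 = 0b010001111
Split: l1_idx=2, l2_idx=1, offset=7
L1[2] = 2
L2[2][1] = 34
paddr = 34 * 8 + 7 = 279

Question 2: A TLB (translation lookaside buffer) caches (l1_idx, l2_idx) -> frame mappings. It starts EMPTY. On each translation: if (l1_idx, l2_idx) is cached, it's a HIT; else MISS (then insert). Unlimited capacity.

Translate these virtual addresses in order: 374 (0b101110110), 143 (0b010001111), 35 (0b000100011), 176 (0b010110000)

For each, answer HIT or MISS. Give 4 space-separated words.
Answer: MISS MISS MISS MISS

Derivation:
vaddr=374: (5,6) not in TLB -> MISS, insert
vaddr=143: (2,1) not in TLB -> MISS, insert
vaddr=35: (0,4) not in TLB -> MISS, insert
vaddr=176: (2,6) not in TLB -> MISS, insert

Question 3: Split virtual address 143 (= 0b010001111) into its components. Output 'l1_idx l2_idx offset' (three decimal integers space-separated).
Answer: 2 1 7

Derivation:
vaddr = 143 = 0b010001111
  top 3 bits -> l1_idx = 2
  next 3 bits -> l2_idx = 1
  bottom 3 bits -> offset = 7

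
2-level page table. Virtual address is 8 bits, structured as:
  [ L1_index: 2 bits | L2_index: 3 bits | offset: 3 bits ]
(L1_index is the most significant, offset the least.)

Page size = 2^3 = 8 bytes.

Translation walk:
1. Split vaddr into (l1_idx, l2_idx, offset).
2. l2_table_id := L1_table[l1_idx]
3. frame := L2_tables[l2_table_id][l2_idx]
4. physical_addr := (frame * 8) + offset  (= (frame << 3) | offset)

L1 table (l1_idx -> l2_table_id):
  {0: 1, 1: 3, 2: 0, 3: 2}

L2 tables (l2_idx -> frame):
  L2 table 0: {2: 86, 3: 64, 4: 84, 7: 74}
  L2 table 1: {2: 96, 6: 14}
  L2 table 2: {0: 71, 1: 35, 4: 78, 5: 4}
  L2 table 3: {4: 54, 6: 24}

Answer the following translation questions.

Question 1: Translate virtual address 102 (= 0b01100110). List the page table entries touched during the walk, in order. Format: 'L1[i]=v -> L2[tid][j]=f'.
Answer: L1[1]=3 -> L2[3][4]=54

Derivation:
vaddr = 102 = 0b01100110
Split: l1_idx=1, l2_idx=4, offset=6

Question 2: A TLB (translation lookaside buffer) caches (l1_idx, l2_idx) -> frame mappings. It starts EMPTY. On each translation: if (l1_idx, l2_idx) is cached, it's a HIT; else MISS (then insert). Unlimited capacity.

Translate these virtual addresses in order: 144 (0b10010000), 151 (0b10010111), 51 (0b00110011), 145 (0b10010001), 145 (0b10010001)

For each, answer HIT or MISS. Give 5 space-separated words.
vaddr=144: (2,2) not in TLB -> MISS, insert
vaddr=151: (2,2) in TLB -> HIT
vaddr=51: (0,6) not in TLB -> MISS, insert
vaddr=145: (2,2) in TLB -> HIT
vaddr=145: (2,2) in TLB -> HIT

Answer: MISS HIT MISS HIT HIT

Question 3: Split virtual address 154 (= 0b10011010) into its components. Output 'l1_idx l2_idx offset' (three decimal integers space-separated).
Answer: 2 3 2

Derivation:
vaddr = 154 = 0b10011010
  top 2 bits -> l1_idx = 2
  next 3 bits -> l2_idx = 3
  bottom 3 bits -> offset = 2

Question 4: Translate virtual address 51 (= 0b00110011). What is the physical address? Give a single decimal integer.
Answer: 115

Derivation:
vaddr = 51 = 0b00110011
Split: l1_idx=0, l2_idx=6, offset=3
L1[0] = 1
L2[1][6] = 14
paddr = 14 * 8 + 3 = 115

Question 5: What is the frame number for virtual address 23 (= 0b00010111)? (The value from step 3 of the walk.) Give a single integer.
Answer: 96

Derivation:
vaddr = 23: l1_idx=0, l2_idx=2
L1[0] = 1; L2[1][2] = 96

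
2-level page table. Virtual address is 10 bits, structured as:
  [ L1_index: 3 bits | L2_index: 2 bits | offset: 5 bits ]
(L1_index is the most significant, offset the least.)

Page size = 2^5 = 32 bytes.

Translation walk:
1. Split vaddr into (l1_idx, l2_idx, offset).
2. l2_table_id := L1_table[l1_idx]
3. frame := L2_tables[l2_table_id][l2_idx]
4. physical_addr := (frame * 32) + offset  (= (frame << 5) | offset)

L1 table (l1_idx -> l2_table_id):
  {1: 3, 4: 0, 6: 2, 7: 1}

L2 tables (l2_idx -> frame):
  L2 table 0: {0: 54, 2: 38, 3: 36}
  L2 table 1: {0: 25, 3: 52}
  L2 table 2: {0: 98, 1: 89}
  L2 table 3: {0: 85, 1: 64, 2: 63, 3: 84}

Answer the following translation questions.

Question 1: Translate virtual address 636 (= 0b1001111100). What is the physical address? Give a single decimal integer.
Answer: 1180

Derivation:
vaddr = 636 = 0b1001111100
Split: l1_idx=4, l2_idx=3, offset=28
L1[4] = 0
L2[0][3] = 36
paddr = 36 * 32 + 28 = 1180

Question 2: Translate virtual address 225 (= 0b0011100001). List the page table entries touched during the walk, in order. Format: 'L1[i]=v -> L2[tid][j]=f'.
vaddr = 225 = 0b0011100001
Split: l1_idx=1, l2_idx=3, offset=1

Answer: L1[1]=3 -> L2[3][3]=84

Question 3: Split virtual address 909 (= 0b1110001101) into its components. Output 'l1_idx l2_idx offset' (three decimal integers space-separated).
vaddr = 909 = 0b1110001101
  top 3 bits -> l1_idx = 7
  next 2 bits -> l2_idx = 0
  bottom 5 bits -> offset = 13

Answer: 7 0 13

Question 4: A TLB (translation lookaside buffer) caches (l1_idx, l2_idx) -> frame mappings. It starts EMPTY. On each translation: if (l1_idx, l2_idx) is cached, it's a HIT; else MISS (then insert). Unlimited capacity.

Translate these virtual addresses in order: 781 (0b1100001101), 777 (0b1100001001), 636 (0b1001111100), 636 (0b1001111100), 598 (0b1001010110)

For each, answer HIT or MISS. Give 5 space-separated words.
vaddr=781: (6,0) not in TLB -> MISS, insert
vaddr=777: (6,0) in TLB -> HIT
vaddr=636: (4,3) not in TLB -> MISS, insert
vaddr=636: (4,3) in TLB -> HIT
vaddr=598: (4,2) not in TLB -> MISS, insert

Answer: MISS HIT MISS HIT MISS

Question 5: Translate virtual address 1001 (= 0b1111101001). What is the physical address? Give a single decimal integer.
Answer: 1673

Derivation:
vaddr = 1001 = 0b1111101001
Split: l1_idx=7, l2_idx=3, offset=9
L1[7] = 1
L2[1][3] = 52
paddr = 52 * 32 + 9 = 1673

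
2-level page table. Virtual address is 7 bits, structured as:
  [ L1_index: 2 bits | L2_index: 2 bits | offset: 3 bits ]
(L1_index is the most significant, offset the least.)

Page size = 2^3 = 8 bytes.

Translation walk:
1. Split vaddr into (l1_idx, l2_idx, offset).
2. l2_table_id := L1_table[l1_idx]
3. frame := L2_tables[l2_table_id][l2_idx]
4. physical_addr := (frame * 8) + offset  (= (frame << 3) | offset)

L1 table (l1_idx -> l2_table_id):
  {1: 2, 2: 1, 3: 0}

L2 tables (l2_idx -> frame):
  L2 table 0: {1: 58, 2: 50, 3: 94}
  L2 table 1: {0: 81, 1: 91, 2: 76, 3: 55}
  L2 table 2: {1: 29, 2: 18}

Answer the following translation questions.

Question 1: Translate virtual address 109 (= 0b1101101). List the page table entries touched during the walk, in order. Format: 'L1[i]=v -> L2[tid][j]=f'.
vaddr = 109 = 0b1101101
Split: l1_idx=3, l2_idx=1, offset=5

Answer: L1[3]=0 -> L2[0][1]=58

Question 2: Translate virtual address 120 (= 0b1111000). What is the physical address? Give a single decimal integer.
Answer: 752

Derivation:
vaddr = 120 = 0b1111000
Split: l1_idx=3, l2_idx=3, offset=0
L1[3] = 0
L2[0][3] = 94
paddr = 94 * 8 + 0 = 752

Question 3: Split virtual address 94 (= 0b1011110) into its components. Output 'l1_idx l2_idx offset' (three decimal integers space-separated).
Answer: 2 3 6

Derivation:
vaddr = 94 = 0b1011110
  top 2 bits -> l1_idx = 2
  next 2 bits -> l2_idx = 3
  bottom 3 bits -> offset = 6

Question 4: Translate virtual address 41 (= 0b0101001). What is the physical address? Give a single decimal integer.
vaddr = 41 = 0b0101001
Split: l1_idx=1, l2_idx=1, offset=1
L1[1] = 2
L2[2][1] = 29
paddr = 29 * 8 + 1 = 233

Answer: 233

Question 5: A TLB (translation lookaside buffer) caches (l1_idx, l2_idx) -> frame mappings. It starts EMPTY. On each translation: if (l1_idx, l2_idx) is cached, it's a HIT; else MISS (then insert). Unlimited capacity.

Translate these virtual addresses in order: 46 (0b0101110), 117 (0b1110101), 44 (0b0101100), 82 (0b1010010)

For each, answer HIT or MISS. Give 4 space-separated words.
vaddr=46: (1,1) not in TLB -> MISS, insert
vaddr=117: (3,2) not in TLB -> MISS, insert
vaddr=44: (1,1) in TLB -> HIT
vaddr=82: (2,2) not in TLB -> MISS, insert

Answer: MISS MISS HIT MISS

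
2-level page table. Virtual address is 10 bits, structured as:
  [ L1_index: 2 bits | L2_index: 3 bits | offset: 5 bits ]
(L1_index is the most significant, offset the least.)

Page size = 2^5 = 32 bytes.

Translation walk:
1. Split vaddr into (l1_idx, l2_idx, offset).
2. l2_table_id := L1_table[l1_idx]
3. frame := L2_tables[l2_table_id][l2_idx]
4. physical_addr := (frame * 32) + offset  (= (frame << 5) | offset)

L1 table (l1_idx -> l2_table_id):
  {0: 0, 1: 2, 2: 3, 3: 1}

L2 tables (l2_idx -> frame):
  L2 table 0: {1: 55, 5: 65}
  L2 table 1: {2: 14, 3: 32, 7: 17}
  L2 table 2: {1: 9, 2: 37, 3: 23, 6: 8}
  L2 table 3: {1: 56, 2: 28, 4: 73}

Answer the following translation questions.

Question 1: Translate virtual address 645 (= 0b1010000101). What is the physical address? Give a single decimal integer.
Answer: 2341

Derivation:
vaddr = 645 = 0b1010000101
Split: l1_idx=2, l2_idx=4, offset=5
L1[2] = 3
L2[3][4] = 73
paddr = 73 * 32 + 5 = 2341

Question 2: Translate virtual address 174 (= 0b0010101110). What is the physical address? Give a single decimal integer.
vaddr = 174 = 0b0010101110
Split: l1_idx=0, l2_idx=5, offset=14
L1[0] = 0
L2[0][5] = 65
paddr = 65 * 32 + 14 = 2094

Answer: 2094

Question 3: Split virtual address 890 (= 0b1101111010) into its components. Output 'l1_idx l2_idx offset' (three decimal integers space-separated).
Answer: 3 3 26

Derivation:
vaddr = 890 = 0b1101111010
  top 2 bits -> l1_idx = 3
  next 3 bits -> l2_idx = 3
  bottom 5 bits -> offset = 26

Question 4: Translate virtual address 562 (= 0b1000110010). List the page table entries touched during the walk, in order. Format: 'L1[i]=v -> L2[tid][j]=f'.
Answer: L1[2]=3 -> L2[3][1]=56

Derivation:
vaddr = 562 = 0b1000110010
Split: l1_idx=2, l2_idx=1, offset=18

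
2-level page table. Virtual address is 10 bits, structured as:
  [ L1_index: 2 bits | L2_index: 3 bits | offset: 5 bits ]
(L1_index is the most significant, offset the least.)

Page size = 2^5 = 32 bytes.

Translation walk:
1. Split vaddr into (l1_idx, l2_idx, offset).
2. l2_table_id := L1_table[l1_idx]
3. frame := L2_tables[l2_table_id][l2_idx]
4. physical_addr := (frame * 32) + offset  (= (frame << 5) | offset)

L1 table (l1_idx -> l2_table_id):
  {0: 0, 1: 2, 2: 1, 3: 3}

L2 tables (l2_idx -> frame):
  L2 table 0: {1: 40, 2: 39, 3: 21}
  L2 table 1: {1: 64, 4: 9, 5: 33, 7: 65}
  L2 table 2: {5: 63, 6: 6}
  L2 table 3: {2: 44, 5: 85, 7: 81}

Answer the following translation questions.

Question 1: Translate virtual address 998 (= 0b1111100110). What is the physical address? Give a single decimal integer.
vaddr = 998 = 0b1111100110
Split: l1_idx=3, l2_idx=7, offset=6
L1[3] = 3
L2[3][7] = 81
paddr = 81 * 32 + 6 = 2598

Answer: 2598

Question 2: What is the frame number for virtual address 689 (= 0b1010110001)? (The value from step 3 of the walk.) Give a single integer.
Answer: 33

Derivation:
vaddr = 689: l1_idx=2, l2_idx=5
L1[2] = 1; L2[1][5] = 33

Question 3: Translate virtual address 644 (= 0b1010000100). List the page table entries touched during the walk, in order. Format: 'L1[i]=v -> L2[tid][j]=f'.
vaddr = 644 = 0b1010000100
Split: l1_idx=2, l2_idx=4, offset=4

Answer: L1[2]=1 -> L2[1][4]=9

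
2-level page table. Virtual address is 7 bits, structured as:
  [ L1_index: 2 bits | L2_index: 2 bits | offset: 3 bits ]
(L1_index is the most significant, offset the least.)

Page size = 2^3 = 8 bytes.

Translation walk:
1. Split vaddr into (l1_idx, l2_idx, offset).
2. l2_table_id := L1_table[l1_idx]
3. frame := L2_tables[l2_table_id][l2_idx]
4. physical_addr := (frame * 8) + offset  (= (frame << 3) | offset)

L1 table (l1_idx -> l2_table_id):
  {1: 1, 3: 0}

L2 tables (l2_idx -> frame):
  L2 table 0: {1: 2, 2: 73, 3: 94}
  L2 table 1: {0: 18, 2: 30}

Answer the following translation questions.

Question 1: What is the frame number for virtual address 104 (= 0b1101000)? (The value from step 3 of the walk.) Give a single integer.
vaddr = 104: l1_idx=3, l2_idx=1
L1[3] = 0; L2[0][1] = 2

Answer: 2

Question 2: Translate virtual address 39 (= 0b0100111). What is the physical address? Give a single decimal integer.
Answer: 151

Derivation:
vaddr = 39 = 0b0100111
Split: l1_idx=1, l2_idx=0, offset=7
L1[1] = 1
L2[1][0] = 18
paddr = 18 * 8 + 7 = 151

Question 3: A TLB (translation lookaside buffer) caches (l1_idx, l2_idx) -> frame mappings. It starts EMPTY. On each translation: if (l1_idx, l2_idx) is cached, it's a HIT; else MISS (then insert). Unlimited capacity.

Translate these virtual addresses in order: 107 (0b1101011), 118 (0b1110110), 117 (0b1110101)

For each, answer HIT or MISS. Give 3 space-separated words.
vaddr=107: (3,1) not in TLB -> MISS, insert
vaddr=118: (3,2) not in TLB -> MISS, insert
vaddr=117: (3,2) in TLB -> HIT

Answer: MISS MISS HIT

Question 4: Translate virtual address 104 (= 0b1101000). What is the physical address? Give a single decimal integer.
vaddr = 104 = 0b1101000
Split: l1_idx=3, l2_idx=1, offset=0
L1[3] = 0
L2[0][1] = 2
paddr = 2 * 8 + 0 = 16

Answer: 16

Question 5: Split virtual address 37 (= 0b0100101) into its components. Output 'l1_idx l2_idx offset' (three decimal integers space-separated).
vaddr = 37 = 0b0100101
  top 2 bits -> l1_idx = 1
  next 2 bits -> l2_idx = 0
  bottom 3 bits -> offset = 5

Answer: 1 0 5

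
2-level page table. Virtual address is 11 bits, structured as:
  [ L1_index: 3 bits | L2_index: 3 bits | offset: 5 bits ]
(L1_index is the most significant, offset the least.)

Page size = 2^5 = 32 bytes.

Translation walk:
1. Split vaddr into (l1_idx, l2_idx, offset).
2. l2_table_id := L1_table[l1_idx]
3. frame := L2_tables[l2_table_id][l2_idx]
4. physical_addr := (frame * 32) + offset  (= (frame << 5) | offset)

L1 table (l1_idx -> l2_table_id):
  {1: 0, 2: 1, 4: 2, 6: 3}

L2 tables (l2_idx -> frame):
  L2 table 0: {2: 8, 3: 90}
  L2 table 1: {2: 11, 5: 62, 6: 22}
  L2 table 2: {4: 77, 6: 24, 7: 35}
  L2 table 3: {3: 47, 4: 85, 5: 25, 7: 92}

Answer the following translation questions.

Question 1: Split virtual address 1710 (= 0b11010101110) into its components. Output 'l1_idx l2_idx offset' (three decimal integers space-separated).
Answer: 6 5 14

Derivation:
vaddr = 1710 = 0b11010101110
  top 3 bits -> l1_idx = 6
  next 3 bits -> l2_idx = 5
  bottom 5 bits -> offset = 14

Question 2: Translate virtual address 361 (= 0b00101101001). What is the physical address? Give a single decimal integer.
Answer: 2889

Derivation:
vaddr = 361 = 0b00101101001
Split: l1_idx=1, l2_idx=3, offset=9
L1[1] = 0
L2[0][3] = 90
paddr = 90 * 32 + 9 = 2889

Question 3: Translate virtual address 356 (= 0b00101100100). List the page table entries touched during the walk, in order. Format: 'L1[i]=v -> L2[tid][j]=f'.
Answer: L1[1]=0 -> L2[0][3]=90

Derivation:
vaddr = 356 = 0b00101100100
Split: l1_idx=1, l2_idx=3, offset=4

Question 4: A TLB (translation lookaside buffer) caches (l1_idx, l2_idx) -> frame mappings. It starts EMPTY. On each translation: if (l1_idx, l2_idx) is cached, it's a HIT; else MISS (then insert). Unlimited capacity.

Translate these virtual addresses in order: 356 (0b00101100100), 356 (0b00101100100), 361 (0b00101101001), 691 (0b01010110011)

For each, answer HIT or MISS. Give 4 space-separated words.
Answer: MISS HIT HIT MISS

Derivation:
vaddr=356: (1,3) not in TLB -> MISS, insert
vaddr=356: (1,3) in TLB -> HIT
vaddr=361: (1,3) in TLB -> HIT
vaddr=691: (2,5) not in TLB -> MISS, insert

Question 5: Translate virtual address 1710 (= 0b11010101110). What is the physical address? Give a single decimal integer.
vaddr = 1710 = 0b11010101110
Split: l1_idx=6, l2_idx=5, offset=14
L1[6] = 3
L2[3][5] = 25
paddr = 25 * 32 + 14 = 814

Answer: 814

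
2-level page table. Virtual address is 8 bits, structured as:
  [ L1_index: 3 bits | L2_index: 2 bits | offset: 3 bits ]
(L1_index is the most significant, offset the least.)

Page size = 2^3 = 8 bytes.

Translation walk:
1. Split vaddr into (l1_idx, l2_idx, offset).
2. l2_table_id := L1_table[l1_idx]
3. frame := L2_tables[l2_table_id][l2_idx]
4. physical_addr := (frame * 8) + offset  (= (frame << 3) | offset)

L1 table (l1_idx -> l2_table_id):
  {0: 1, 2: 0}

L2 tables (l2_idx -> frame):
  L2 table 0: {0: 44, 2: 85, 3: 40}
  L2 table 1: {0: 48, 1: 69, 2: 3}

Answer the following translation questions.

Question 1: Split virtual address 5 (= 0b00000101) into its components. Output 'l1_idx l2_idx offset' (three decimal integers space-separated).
vaddr = 5 = 0b00000101
  top 3 bits -> l1_idx = 0
  next 2 bits -> l2_idx = 0
  bottom 3 bits -> offset = 5

Answer: 0 0 5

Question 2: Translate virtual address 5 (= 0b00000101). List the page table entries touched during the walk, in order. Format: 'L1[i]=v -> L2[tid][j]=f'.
vaddr = 5 = 0b00000101
Split: l1_idx=0, l2_idx=0, offset=5

Answer: L1[0]=1 -> L2[1][0]=48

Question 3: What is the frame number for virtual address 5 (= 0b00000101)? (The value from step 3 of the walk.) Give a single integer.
vaddr = 5: l1_idx=0, l2_idx=0
L1[0] = 1; L2[1][0] = 48

Answer: 48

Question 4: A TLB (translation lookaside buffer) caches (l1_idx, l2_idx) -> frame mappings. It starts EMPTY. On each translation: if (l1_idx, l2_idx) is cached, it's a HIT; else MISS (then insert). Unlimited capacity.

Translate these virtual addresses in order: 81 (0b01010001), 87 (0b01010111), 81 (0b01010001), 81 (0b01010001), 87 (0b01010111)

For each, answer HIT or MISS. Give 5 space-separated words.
vaddr=81: (2,2) not in TLB -> MISS, insert
vaddr=87: (2,2) in TLB -> HIT
vaddr=81: (2,2) in TLB -> HIT
vaddr=81: (2,2) in TLB -> HIT
vaddr=87: (2,2) in TLB -> HIT

Answer: MISS HIT HIT HIT HIT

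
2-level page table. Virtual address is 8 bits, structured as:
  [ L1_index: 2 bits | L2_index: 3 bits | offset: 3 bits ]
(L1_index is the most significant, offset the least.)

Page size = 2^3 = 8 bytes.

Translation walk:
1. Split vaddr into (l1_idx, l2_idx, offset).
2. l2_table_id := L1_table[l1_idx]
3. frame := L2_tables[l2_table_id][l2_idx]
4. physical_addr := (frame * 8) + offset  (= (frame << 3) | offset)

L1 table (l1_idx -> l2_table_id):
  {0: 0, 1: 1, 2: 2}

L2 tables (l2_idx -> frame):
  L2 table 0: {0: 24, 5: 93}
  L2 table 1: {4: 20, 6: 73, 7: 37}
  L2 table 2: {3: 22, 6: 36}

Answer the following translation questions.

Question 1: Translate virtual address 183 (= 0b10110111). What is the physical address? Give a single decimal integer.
vaddr = 183 = 0b10110111
Split: l1_idx=2, l2_idx=6, offset=7
L1[2] = 2
L2[2][6] = 36
paddr = 36 * 8 + 7 = 295

Answer: 295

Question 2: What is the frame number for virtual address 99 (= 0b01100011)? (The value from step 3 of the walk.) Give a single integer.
Answer: 20

Derivation:
vaddr = 99: l1_idx=1, l2_idx=4
L1[1] = 1; L2[1][4] = 20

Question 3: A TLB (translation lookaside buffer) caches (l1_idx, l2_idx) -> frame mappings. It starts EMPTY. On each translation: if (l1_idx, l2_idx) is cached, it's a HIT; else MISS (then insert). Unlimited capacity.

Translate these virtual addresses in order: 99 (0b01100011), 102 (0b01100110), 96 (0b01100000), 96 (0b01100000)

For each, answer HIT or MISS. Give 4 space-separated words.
Answer: MISS HIT HIT HIT

Derivation:
vaddr=99: (1,4) not in TLB -> MISS, insert
vaddr=102: (1,4) in TLB -> HIT
vaddr=96: (1,4) in TLB -> HIT
vaddr=96: (1,4) in TLB -> HIT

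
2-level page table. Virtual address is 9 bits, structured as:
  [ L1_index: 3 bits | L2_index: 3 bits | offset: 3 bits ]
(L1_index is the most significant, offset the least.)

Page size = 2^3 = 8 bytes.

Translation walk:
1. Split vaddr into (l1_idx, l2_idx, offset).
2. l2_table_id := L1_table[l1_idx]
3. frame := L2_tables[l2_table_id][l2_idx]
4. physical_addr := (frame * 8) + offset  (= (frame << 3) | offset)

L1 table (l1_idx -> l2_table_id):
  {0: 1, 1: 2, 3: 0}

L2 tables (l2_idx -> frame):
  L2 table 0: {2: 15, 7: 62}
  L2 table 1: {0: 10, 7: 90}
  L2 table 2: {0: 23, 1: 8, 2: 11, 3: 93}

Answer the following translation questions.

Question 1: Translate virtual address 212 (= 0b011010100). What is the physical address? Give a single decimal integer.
Answer: 124

Derivation:
vaddr = 212 = 0b011010100
Split: l1_idx=3, l2_idx=2, offset=4
L1[3] = 0
L2[0][2] = 15
paddr = 15 * 8 + 4 = 124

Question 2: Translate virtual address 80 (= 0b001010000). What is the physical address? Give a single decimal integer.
Answer: 88

Derivation:
vaddr = 80 = 0b001010000
Split: l1_idx=1, l2_idx=2, offset=0
L1[1] = 2
L2[2][2] = 11
paddr = 11 * 8 + 0 = 88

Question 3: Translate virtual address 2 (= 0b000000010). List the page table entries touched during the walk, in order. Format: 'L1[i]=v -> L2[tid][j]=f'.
vaddr = 2 = 0b000000010
Split: l1_idx=0, l2_idx=0, offset=2

Answer: L1[0]=1 -> L2[1][0]=10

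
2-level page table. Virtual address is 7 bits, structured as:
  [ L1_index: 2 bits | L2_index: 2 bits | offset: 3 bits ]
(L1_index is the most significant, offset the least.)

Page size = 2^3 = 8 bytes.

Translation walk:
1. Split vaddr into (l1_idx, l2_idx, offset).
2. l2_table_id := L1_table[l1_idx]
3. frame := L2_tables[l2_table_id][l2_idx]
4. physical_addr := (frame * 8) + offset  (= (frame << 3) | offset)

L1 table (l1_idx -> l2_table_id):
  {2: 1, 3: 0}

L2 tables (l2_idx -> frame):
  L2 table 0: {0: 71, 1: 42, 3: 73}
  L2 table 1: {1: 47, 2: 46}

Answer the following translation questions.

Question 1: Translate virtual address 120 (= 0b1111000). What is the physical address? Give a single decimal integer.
vaddr = 120 = 0b1111000
Split: l1_idx=3, l2_idx=3, offset=0
L1[3] = 0
L2[0][3] = 73
paddr = 73 * 8 + 0 = 584

Answer: 584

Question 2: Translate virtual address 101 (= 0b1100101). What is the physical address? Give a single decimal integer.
Answer: 573

Derivation:
vaddr = 101 = 0b1100101
Split: l1_idx=3, l2_idx=0, offset=5
L1[3] = 0
L2[0][0] = 71
paddr = 71 * 8 + 5 = 573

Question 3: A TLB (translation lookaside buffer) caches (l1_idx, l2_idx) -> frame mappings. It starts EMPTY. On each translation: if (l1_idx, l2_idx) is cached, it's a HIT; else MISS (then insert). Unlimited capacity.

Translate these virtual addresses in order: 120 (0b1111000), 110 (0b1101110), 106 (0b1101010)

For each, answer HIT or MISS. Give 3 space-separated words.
Answer: MISS MISS HIT

Derivation:
vaddr=120: (3,3) not in TLB -> MISS, insert
vaddr=110: (3,1) not in TLB -> MISS, insert
vaddr=106: (3,1) in TLB -> HIT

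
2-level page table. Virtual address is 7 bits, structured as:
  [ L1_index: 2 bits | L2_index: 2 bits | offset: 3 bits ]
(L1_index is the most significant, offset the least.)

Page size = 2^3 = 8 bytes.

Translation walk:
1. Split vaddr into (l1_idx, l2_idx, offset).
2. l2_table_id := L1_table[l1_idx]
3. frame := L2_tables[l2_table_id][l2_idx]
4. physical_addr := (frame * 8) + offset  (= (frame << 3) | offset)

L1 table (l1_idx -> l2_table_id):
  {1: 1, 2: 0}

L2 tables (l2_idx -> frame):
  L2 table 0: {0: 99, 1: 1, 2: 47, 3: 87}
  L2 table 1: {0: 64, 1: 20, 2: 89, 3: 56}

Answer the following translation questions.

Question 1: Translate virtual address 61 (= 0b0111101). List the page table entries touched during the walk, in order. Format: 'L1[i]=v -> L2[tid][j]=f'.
Answer: L1[1]=1 -> L2[1][3]=56

Derivation:
vaddr = 61 = 0b0111101
Split: l1_idx=1, l2_idx=3, offset=5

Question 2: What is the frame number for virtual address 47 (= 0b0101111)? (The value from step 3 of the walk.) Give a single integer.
Answer: 20

Derivation:
vaddr = 47: l1_idx=1, l2_idx=1
L1[1] = 1; L2[1][1] = 20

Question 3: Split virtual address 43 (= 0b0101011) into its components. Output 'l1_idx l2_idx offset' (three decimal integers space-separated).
Answer: 1 1 3

Derivation:
vaddr = 43 = 0b0101011
  top 2 bits -> l1_idx = 1
  next 2 bits -> l2_idx = 1
  bottom 3 bits -> offset = 3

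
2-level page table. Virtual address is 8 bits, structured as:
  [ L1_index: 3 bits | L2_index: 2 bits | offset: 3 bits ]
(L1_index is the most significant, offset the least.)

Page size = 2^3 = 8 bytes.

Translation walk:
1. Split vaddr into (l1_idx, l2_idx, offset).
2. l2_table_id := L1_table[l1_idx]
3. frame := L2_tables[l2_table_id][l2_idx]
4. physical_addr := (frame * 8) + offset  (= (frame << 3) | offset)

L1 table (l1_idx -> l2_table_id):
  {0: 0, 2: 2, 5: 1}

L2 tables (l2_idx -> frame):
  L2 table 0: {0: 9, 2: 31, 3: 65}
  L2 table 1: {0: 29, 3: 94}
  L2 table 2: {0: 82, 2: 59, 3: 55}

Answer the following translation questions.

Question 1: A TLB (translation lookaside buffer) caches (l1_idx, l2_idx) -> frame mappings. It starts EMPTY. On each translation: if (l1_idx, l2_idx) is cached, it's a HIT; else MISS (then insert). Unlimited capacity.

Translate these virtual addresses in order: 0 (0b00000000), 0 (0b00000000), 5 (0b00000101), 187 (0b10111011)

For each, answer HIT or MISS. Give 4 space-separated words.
vaddr=0: (0,0) not in TLB -> MISS, insert
vaddr=0: (0,0) in TLB -> HIT
vaddr=5: (0,0) in TLB -> HIT
vaddr=187: (5,3) not in TLB -> MISS, insert

Answer: MISS HIT HIT MISS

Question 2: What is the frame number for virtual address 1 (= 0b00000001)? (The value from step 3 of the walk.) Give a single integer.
vaddr = 1: l1_idx=0, l2_idx=0
L1[0] = 0; L2[0][0] = 9

Answer: 9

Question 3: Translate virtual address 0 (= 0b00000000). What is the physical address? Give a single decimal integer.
Answer: 72

Derivation:
vaddr = 0 = 0b00000000
Split: l1_idx=0, l2_idx=0, offset=0
L1[0] = 0
L2[0][0] = 9
paddr = 9 * 8 + 0 = 72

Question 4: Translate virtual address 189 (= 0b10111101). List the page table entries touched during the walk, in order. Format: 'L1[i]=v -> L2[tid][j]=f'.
vaddr = 189 = 0b10111101
Split: l1_idx=5, l2_idx=3, offset=5

Answer: L1[5]=1 -> L2[1][3]=94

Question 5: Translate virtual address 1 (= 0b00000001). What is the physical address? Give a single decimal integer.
vaddr = 1 = 0b00000001
Split: l1_idx=0, l2_idx=0, offset=1
L1[0] = 0
L2[0][0] = 9
paddr = 9 * 8 + 1 = 73

Answer: 73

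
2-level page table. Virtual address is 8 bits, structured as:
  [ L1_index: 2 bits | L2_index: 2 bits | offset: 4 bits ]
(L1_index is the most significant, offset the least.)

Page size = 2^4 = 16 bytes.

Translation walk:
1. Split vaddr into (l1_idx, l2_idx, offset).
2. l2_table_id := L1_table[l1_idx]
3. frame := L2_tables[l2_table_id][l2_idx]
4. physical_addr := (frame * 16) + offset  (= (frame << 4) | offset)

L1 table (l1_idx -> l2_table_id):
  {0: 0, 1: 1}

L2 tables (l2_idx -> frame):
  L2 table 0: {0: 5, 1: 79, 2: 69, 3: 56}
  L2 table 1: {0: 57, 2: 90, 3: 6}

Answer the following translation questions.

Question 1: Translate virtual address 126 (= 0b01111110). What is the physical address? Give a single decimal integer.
vaddr = 126 = 0b01111110
Split: l1_idx=1, l2_idx=3, offset=14
L1[1] = 1
L2[1][3] = 6
paddr = 6 * 16 + 14 = 110

Answer: 110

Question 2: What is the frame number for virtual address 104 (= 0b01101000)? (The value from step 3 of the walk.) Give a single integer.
Answer: 90

Derivation:
vaddr = 104: l1_idx=1, l2_idx=2
L1[1] = 1; L2[1][2] = 90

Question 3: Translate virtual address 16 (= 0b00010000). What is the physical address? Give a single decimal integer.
vaddr = 16 = 0b00010000
Split: l1_idx=0, l2_idx=1, offset=0
L1[0] = 0
L2[0][1] = 79
paddr = 79 * 16 + 0 = 1264

Answer: 1264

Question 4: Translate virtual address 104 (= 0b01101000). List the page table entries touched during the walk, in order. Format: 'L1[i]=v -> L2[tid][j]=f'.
Answer: L1[1]=1 -> L2[1][2]=90

Derivation:
vaddr = 104 = 0b01101000
Split: l1_idx=1, l2_idx=2, offset=8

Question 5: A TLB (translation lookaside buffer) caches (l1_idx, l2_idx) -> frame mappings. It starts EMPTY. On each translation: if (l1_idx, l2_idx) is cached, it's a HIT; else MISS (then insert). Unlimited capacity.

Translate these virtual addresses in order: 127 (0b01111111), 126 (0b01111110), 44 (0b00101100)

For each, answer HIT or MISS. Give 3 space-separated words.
Answer: MISS HIT MISS

Derivation:
vaddr=127: (1,3) not in TLB -> MISS, insert
vaddr=126: (1,3) in TLB -> HIT
vaddr=44: (0,2) not in TLB -> MISS, insert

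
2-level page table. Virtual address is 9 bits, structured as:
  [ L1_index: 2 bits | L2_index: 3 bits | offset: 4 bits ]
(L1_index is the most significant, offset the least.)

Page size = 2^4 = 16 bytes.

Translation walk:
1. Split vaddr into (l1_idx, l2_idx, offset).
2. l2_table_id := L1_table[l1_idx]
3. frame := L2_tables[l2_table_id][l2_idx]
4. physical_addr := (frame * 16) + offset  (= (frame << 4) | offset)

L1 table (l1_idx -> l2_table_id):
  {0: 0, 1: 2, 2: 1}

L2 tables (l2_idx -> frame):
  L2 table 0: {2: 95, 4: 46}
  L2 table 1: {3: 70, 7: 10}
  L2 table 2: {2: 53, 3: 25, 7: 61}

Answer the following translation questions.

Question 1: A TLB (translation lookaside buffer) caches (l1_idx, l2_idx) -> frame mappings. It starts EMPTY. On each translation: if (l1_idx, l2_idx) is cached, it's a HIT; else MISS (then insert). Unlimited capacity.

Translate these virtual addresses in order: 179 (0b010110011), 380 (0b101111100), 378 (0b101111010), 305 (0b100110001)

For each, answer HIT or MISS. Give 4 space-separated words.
Answer: MISS MISS HIT MISS

Derivation:
vaddr=179: (1,3) not in TLB -> MISS, insert
vaddr=380: (2,7) not in TLB -> MISS, insert
vaddr=378: (2,7) in TLB -> HIT
vaddr=305: (2,3) not in TLB -> MISS, insert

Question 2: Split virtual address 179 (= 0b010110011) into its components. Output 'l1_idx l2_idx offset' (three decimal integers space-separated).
Answer: 1 3 3

Derivation:
vaddr = 179 = 0b010110011
  top 2 bits -> l1_idx = 1
  next 3 bits -> l2_idx = 3
  bottom 4 bits -> offset = 3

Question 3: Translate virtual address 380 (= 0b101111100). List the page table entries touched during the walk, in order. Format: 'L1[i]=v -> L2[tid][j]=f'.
vaddr = 380 = 0b101111100
Split: l1_idx=2, l2_idx=7, offset=12

Answer: L1[2]=1 -> L2[1][7]=10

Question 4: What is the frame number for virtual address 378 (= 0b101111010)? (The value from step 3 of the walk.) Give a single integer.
vaddr = 378: l1_idx=2, l2_idx=7
L1[2] = 1; L2[1][7] = 10

Answer: 10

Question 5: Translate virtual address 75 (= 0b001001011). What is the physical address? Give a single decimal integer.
Answer: 747

Derivation:
vaddr = 75 = 0b001001011
Split: l1_idx=0, l2_idx=4, offset=11
L1[0] = 0
L2[0][4] = 46
paddr = 46 * 16 + 11 = 747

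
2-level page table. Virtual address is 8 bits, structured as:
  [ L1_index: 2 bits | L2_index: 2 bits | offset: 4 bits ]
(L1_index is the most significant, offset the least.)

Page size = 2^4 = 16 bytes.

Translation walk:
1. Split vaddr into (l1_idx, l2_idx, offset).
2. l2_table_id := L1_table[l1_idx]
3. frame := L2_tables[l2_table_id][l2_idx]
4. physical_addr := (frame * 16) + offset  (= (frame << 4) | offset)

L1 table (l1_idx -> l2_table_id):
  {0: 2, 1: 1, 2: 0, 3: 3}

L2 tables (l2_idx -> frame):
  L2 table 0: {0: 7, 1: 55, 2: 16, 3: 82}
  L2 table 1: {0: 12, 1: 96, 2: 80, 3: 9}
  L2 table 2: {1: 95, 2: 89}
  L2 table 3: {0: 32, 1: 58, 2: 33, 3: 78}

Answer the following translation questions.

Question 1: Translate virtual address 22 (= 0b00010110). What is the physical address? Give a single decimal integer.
vaddr = 22 = 0b00010110
Split: l1_idx=0, l2_idx=1, offset=6
L1[0] = 2
L2[2][1] = 95
paddr = 95 * 16 + 6 = 1526

Answer: 1526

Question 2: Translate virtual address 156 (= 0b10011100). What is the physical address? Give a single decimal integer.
vaddr = 156 = 0b10011100
Split: l1_idx=2, l2_idx=1, offset=12
L1[2] = 0
L2[0][1] = 55
paddr = 55 * 16 + 12 = 892

Answer: 892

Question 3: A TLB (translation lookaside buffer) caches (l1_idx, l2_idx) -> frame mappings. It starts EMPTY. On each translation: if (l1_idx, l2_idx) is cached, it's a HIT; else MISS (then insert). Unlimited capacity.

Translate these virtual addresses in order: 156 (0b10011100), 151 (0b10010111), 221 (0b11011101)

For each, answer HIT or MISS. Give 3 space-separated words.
vaddr=156: (2,1) not in TLB -> MISS, insert
vaddr=151: (2,1) in TLB -> HIT
vaddr=221: (3,1) not in TLB -> MISS, insert

Answer: MISS HIT MISS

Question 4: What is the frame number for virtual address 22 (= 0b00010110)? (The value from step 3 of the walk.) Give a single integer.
Answer: 95

Derivation:
vaddr = 22: l1_idx=0, l2_idx=1
L1[0] = 2; L2[2][1] = 95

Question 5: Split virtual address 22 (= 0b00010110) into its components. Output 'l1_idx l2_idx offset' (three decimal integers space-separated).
vaddr = 22 = 0b00010110
  top 2 bits -> l1_idx = 0
  next 2 bits -> l2_idx = 1
  bottom 4 bits -> offset = 6

Answer: 0 1 6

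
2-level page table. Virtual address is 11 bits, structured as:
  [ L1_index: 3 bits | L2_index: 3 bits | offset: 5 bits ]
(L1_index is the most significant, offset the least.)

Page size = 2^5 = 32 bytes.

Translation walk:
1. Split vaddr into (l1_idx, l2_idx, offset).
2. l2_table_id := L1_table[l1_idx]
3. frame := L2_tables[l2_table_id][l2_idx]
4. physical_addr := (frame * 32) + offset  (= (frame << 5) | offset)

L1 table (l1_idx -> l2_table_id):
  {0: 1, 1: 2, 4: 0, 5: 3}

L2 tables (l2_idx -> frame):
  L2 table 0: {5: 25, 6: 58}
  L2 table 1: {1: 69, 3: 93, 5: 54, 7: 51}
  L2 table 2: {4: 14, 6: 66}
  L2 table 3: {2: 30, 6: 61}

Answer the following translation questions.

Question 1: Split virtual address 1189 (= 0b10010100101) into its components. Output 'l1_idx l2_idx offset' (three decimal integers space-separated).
Answer: 4 5 5

Derivation:
vaddr = 1189 = 0b10010100101
  top 3 bits -> l1_idx = 4
  next 3 bits -> l2_idx = 5
  bottom 5 bits -> offset = 5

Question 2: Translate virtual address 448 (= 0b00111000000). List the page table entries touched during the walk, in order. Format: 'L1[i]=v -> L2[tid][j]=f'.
Answer: L1[1]=2 -> L2[2][6]=66

Derivation:
vaddr = 448 = 0b00111000000
Split: l1_idx=1, l2_idx=6, offset=0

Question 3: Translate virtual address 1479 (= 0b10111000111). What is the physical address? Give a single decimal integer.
Answer: 1959

Derivation:
vaddr = 1479 = 0b10111000111
Split: l1_idx=5, l2_idx=6, offset=7
L1[5] = 3
L2[3][6] = 61
paddr = 61 * 32 + 7 = 1959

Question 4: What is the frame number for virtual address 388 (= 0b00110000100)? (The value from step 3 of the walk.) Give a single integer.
Answer: 14

Derivation:
vaddr = 388: l1_idx=1, l2_idx=4
L1[1] = 2; L2[2][4] = 14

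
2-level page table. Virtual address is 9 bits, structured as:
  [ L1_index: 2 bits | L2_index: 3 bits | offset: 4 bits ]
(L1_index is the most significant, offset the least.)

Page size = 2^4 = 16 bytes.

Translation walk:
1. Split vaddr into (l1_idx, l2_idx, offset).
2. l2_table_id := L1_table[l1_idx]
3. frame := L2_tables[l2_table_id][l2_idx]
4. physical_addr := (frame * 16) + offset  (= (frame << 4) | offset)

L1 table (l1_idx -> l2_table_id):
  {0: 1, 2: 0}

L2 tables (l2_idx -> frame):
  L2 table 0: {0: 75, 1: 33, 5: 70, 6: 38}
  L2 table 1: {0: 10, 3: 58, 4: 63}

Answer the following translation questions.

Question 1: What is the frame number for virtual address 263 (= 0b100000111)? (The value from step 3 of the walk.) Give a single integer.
Answer: 75

Derivation:
vaddr = 263: l1_idx=2, l2_idx=0
L1[2] = 0; L2[0][0] = 75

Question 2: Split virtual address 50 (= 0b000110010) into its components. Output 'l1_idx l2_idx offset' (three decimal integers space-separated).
Answer: 0 3 2

Derivation:
vaddr = 50 = 0b000110010
  top 2 bits -> l1_idx = 0
  next 3 bits -> l2_idx = 3
  bottom 4 bits -> offset = 2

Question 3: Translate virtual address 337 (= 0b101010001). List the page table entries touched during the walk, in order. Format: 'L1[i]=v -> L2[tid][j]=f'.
vaddr = 337 = 0b101010001
Split: l1_idx=2, l2_idx=5, offset=1

Answer: L1[2]=0 -> L2[0][5]=70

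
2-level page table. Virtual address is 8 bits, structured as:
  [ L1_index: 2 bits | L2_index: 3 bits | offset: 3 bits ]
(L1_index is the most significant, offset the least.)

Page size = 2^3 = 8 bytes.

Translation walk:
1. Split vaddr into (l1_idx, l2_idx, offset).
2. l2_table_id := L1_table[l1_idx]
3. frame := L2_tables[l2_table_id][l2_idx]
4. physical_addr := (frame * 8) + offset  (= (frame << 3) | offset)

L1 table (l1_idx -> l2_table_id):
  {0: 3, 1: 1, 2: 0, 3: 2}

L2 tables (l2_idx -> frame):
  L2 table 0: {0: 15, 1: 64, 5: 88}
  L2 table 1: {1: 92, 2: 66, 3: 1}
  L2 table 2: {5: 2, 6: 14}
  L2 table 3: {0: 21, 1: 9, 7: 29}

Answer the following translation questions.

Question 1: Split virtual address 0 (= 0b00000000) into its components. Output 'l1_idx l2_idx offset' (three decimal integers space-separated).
vaddr = 0 = 0b00000000
  top 2 bits -> l1_idx = 0
  next 3 bits -> l2_idx = 0
  bottom 3 bits -> offset = 0

Answer: 0 0 0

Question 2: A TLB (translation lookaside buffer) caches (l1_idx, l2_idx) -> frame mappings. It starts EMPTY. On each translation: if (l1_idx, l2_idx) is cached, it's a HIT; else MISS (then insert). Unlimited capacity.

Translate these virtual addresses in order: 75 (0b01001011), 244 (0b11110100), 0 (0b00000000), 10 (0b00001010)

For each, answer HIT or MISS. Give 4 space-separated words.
Answer: MISS MISS MISS MISS

Derivation:
vaddr=75: (1,1) not in TLB -> MISS, insert
vaddr=244: (3,6) not in TLB -> MISS, insert
vaddr=0: (0,0) not in TLB -> MISS, insert
vaddr=10: (0,1) not in TLB -> MISS, insert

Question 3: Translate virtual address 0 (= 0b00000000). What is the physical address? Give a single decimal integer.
vaddr = 0 = 0b00000000
Split: l1_idx=0, l2_idx=0, offset=0
L1[0] = 3
L2[3][0] = 21
paddr = 21 * 8 + 0 = 168

Answer: 168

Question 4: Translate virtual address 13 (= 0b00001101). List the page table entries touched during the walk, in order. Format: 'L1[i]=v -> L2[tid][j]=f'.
Answer: L1[0]=3 -> L2[3][1]=9

Derivation:
vaddr = 13 = 0b00001101
Split: l1_idx=0, l2_idx=1, offset=5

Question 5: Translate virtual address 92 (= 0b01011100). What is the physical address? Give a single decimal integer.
Answer: 12

Derivation:
vaddr = 92 = 0b01011100
Split: l1_idx=1, l2_idx=3, offset=4
L1[1] = 1
L2[1][3] = 1
paddr = 1 * 8 + 4 = 12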